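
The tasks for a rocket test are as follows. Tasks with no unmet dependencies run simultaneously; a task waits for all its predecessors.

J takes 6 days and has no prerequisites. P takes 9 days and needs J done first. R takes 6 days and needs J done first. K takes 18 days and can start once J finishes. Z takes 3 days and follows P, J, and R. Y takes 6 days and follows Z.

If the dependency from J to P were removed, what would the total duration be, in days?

24

With the dependency in place, J→P→Z→Y = 6+9+3+6 = 24 sets the finish at 24 days.
Without J→P, P's earliest start moves from 6 to 0.
New critical path: J→K = 6+18 = 24 ⇒ 24 days.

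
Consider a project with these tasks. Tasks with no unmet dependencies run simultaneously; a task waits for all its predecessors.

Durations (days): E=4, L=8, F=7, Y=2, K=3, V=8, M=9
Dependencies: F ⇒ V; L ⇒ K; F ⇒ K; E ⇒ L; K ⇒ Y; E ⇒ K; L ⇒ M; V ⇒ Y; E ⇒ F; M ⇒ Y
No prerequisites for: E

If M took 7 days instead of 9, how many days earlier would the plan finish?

2

Baseline: E→L→M→Y = 4+8+9+2 = 23 → 23 days.
M is on the critical path; changing it to 7 makes that path 21 days.
That remains the longest chain; total 21 days.
Change in finish: 21 − 23 = -2 days.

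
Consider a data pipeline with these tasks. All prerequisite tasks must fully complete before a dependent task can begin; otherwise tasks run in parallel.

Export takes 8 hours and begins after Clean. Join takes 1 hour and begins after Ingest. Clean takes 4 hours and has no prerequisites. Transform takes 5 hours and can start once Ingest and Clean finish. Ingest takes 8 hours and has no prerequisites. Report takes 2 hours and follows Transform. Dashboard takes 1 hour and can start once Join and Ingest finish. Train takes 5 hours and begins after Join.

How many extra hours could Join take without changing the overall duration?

1

Critical path: Ingest→Transform→Report = 8+5+2 = 15, so the finish is 15 hours.
The longest chain containing Join totals 14 hours.
Slack of Join = 9 − 8 = 1 hour.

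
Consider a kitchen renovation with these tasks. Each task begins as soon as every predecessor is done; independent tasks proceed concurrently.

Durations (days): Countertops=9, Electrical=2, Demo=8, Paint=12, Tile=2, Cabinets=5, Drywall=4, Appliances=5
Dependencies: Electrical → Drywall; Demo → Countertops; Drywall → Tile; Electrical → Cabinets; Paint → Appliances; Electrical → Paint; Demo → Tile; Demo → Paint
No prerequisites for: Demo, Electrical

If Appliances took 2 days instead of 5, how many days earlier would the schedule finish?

Actual critical path: Demo→Paint→Appliances = 8+12+5 = 25 ⇒ 25 days.
Appliances lies on that path, so at 2 days the path becomes 22 days.
That remains the longest chain; total 22 days.
Change in finish: 22 − 25 = -3 days.

3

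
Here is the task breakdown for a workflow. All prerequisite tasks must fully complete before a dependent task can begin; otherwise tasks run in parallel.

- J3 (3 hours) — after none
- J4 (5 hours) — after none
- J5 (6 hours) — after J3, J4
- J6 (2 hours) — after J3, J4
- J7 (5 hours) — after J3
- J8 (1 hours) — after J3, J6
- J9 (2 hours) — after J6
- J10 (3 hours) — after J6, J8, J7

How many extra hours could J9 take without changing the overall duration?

Critical path: J3→J7→J10 = 3+5+3 = 11, so the finish is 11 hours.
The longest chain containing J9 totals 9 hours.
Slack of J9 = 9 − 7 = 2 hours.

2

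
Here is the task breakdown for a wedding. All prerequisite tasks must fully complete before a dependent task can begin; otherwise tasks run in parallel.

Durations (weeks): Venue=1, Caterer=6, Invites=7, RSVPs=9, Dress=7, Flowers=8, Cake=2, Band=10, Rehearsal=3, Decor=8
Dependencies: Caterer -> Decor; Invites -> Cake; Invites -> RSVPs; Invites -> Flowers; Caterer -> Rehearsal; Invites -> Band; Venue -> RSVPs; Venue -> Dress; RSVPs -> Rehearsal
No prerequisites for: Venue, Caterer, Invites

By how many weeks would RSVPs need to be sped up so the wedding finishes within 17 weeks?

2

Current finish: 19 weeks; target: 17.
RSVPs is on every critical path, so each week cut from RSVPs cuts the finish by one (this holds down to a finish of 17).
Need 19 − 17 = 2 weeks off RSVPs → RSVPs becomes 7 weeks, finish becomes 17.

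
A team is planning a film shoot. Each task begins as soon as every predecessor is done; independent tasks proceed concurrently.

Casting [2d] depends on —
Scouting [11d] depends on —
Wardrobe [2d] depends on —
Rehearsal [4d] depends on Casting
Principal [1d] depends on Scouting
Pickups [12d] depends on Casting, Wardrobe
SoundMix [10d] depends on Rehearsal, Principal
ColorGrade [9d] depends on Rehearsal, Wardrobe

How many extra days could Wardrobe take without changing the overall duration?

8

The longest chain is Scouting→Principal→SoundMix = 11+1+10 = 22; overall finish 22 days.
Wardrobe finishes as early as 2 and must finish by 10.
So Wardrobe can slip 10 − 2 = 8 days.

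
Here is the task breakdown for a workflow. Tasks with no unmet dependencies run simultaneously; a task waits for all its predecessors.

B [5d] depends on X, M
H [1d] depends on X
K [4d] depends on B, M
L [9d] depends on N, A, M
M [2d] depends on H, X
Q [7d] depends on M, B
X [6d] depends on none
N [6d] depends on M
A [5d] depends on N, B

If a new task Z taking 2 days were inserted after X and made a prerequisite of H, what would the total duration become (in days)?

Originally the schedule takes 29 days.
With Z inserted, H now waits for max(X, Z).
New critical path: X→Z→H→M→N→A→L = 6+2+1+2+6+5+9 = 31 ⇒ 31 days.

31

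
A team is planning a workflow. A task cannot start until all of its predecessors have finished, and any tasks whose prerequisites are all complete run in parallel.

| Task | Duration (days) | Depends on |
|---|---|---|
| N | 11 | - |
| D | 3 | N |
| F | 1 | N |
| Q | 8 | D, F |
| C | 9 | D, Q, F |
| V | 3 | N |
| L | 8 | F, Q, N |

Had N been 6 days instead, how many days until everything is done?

Critical path before the change: N→D→Q→C = 11+3+8+9 = 31 giving 31 days.
N is on the critical path; changing it to 6 makes that path 26 days.
The critical path is still N→D→Q→C; finish is now 26 days.

26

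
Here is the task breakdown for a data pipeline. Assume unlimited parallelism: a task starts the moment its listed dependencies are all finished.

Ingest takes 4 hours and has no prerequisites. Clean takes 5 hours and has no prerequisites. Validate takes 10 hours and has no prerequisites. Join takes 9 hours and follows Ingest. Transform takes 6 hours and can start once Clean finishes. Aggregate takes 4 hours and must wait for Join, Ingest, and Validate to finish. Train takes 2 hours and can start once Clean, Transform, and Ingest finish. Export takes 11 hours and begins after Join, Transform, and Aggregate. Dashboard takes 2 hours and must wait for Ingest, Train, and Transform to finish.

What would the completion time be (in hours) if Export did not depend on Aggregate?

24

Before: longest chain Ingest→Join→Aggregate→Export = 4+9+4+11 = 28, finish 28.
Without Aggregate→Export, Export's earliest start moves from 17 to 13.
New critical path: Ingest→Join→Export = 4+9+11 = 24 ⇒ 24 hours.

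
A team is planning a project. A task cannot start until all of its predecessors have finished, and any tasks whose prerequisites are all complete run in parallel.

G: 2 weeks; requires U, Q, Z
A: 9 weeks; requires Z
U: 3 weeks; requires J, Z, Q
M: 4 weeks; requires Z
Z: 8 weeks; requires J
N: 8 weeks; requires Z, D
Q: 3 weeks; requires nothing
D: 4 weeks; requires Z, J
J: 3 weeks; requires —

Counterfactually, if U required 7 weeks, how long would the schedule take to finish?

23

Baseline: J→Z→D→N = 3+8+4+8 = 23 → 23 weeks.
U is off the critical path — its longest chain is 16 weeks, giving 7 of slack.
The critical path is still J→Z→D→N; finish is now 23 weeks.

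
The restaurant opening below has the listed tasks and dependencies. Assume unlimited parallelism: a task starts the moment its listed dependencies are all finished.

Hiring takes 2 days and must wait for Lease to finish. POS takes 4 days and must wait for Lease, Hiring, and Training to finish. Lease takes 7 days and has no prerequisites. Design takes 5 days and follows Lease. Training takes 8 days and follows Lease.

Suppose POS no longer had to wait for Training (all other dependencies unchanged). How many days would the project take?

Original critical path: Lease→Training→POS = 7+8+4 = 19 ⇒ 19 days.
Without Training→POS, POS's earliest start moves from 15 to 9.
The longest chain is now Lease→Training = 7+8 = 15, so the project takes 15 days.

15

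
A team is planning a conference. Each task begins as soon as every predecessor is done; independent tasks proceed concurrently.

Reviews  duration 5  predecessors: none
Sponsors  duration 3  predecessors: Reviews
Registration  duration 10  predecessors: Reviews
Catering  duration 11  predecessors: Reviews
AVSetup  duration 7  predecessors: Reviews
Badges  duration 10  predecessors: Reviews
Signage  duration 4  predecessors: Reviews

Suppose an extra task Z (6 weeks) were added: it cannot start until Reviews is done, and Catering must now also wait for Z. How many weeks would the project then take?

22

Originally the project takes 16 weeks.
With Z inserted, Catering now waits for max(Reviews, Z).
New critical path: Reviews→Z→Catering = 5+6+11 = 22 ⇒ 22 weeks.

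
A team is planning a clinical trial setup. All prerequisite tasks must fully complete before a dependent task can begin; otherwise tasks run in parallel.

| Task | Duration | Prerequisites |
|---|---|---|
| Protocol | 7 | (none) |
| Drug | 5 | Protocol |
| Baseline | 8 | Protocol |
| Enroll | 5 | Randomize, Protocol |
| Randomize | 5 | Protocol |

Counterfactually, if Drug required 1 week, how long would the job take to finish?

Critical path before the change: Protocol→Randomize→Enroll = 7+5+5 = 17 giving 17 weeks.
Drug has 5 weeks of float (longest path through it is 12).
The critical path is still Protocol→Randomize→Enroll; finish is now 17 weeks.

17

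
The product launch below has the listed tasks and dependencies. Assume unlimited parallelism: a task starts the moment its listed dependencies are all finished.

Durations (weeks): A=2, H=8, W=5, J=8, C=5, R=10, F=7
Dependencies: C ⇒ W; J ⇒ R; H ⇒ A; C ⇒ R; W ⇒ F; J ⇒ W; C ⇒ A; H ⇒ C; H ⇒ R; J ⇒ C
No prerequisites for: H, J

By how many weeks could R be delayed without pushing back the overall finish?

2

H→C→W→F = 8+5+5+7 = 25 sets the makespan at 25 weeks.
R finishes as early as 23 and must finish by 25.
Float = 25 − 23 = 2.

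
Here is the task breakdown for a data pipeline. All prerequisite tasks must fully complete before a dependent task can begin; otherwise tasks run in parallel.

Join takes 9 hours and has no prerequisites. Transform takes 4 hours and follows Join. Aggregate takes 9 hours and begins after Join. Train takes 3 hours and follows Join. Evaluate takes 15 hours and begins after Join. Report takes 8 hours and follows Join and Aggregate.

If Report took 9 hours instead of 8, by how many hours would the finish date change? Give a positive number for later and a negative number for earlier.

Critical path before the change: Join→Aggregate→Report = 9+9+8 = 26 giving 26 hours.
Since Report is critical, the +1 change carries straight to that chain (now 27 hours).
The critical path is still Join→Aggregate→Report; finish is now 27 hours.
Change in finish: 27 − 26 = +1 hours.

1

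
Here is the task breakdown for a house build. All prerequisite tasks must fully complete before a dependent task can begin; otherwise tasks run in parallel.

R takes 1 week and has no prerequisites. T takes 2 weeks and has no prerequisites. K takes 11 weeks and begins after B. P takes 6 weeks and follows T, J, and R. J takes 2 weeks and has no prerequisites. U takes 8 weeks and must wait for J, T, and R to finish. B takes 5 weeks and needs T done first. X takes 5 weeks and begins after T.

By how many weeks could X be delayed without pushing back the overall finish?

The longest chain is T→B→K = 2+5+11 = 18; overall finish 18 weeks.
The longest chain containing X totals 7 weeks.
Float = 18 − 7 = 11.

11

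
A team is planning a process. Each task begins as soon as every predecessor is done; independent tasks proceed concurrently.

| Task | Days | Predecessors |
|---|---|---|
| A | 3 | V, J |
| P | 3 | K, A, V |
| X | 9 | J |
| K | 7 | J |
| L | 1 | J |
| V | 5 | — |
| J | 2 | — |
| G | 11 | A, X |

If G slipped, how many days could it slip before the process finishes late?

0

Critical path: J→X→G = 2+9+11 = 22, so the finish is 22 days.
Longest path through G: 22 days (earliest finish 22, latest finish 22).
So G can slip 22 − 22 = 0 days.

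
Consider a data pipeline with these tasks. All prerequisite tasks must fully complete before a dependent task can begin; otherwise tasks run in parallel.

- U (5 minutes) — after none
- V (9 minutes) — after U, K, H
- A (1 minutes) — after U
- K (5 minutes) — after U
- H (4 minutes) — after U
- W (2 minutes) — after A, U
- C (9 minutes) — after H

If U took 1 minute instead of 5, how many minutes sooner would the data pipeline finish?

Baseline: U→K→V = 5+5+9 = 19 → 19 minutes.
U lies on that path, so at 1 minute the path becomes 15 minutes.
The critical path is still U→K→V; finish is now 15 minutes.
Change in finish: 15 − 19 = -4 minutes.

4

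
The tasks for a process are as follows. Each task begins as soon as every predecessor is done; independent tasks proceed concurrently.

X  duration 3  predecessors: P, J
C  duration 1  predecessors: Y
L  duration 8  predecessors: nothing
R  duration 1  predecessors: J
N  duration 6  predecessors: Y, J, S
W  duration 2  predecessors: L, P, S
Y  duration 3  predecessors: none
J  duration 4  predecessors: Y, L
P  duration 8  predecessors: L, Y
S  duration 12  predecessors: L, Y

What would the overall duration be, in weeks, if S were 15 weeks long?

The binding path is L→S→N = 8+12+6 = 26; finish at 26 weeks.
Since S is critical, the +3 change carries straight to that chain (now 29 weeks).
That remains the longest chain; total 29 weeks.

29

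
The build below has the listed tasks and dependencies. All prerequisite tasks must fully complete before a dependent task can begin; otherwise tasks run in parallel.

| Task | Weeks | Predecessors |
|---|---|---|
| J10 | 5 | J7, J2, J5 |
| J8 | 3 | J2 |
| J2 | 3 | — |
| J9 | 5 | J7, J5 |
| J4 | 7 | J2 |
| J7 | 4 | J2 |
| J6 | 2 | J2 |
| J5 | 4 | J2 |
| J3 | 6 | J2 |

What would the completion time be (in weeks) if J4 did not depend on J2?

12

With the dependency in place, J2→J5→J9 = 3+4+5 = 12 sets the finish at 12 weeks.
Without J2→J4, J4's earliest start moves from 3 to 0.
The longest chain is now J2→J5→J9 = 3+4+5 = 12, so the job takes 12 weeks.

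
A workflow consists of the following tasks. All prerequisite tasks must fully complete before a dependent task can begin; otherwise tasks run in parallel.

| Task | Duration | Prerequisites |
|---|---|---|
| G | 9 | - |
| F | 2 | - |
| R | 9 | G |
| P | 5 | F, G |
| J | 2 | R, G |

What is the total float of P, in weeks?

G→R→J = 9+9+2 = 20 sets the makespan at 20 weeks.
P finishes as early as 14 and must finish by 20.
So P can slip 20 − 14 = 6 weeks.

6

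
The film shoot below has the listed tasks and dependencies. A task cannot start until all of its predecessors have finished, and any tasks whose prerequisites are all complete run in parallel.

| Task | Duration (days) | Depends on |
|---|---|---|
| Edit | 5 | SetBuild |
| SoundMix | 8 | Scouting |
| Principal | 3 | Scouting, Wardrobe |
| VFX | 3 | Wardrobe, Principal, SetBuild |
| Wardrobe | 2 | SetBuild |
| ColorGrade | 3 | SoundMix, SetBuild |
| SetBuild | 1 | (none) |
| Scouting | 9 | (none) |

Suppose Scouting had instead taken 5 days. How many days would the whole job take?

16

Critical path before the change: Scouting→SoundMix→ColorGrade = 9+8+3 = 20 giving 20 days.
Since Scouting is critical, the -4 change carries straight to that chain (now 16 days).
That remains the longest chain; total 16 days.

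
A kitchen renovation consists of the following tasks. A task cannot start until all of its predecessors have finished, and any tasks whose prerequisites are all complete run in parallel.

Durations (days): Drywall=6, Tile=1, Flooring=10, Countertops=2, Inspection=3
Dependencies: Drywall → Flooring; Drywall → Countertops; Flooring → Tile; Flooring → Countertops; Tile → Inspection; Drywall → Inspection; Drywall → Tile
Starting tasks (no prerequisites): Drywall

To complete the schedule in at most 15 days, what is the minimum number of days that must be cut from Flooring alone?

5

Current finish: 20 days; target: 15.
Flooring is on every critical path, so each day cut from Flooring cuts the finish by one (this holds down to a finish of 11).
Need 20 − 15 = 5 days off Flooring → Flooring becomes 5 days, finish becomes 15.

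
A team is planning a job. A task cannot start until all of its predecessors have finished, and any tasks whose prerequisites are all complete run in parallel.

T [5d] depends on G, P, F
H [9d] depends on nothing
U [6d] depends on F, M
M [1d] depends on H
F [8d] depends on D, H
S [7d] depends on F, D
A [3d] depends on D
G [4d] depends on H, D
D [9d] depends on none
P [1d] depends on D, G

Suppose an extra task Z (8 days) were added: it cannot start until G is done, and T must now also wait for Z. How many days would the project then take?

26

Originally the project takes 24 days.
With Z inserted, T now waits for max(G, P, F, Z).
New critical path: H→G→Z→T = 9+4+8+5 = 26 ⇒ 26 days.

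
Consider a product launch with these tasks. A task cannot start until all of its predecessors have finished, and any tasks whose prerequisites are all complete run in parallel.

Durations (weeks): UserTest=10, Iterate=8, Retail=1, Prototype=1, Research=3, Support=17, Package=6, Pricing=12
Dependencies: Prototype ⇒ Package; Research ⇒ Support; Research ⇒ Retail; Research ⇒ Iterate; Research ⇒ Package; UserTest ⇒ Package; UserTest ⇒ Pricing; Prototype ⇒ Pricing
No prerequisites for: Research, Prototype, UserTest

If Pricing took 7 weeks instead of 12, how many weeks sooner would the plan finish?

2

Baseline: UserTest→Pricing = 10+12 = 22 → 22 weeks.
Pricing lies on that path, so at 7 weeks the path becomes 17 weeks.
Now Research→Support = 3+17 = 20 is longest, so the finish becomes 20 weeks.
Change in finish: 20 − 22 = -2 weeks.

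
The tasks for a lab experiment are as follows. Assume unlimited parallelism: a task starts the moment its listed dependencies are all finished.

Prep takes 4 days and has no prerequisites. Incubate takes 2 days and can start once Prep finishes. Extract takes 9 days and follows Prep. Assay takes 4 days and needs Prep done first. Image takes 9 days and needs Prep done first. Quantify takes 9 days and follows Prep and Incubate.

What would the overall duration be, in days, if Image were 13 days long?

17

The binding path is Prep→Incubate→Quantify = 4+2+9 = 15; finish at 15 days.
Image has 2 days of float (longest path through it is 13).
The binding chain switches to Prep→Image = 4+13 = 17; finish 17 days.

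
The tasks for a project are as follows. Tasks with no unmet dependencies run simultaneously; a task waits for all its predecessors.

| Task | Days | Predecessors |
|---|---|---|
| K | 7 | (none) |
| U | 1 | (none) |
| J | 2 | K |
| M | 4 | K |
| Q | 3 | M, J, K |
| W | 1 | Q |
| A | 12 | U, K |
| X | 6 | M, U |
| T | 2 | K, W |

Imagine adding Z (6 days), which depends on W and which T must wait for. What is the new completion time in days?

23

Originally the plan takes 19 days.
With Z inserted, T now waits for max(K, W, Z).
New critical path: K→M→Q→W→Z→T = 7+4+3+1+6+2 = 23 ⇒ 23 days.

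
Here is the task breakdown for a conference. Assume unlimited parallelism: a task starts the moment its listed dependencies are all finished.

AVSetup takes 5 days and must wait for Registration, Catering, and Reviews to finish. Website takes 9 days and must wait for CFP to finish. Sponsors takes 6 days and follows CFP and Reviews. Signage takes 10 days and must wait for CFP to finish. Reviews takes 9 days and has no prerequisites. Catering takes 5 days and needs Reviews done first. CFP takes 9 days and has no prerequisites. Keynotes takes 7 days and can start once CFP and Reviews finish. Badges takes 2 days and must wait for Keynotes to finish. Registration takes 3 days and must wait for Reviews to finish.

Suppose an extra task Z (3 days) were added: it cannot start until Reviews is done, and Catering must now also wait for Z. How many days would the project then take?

22

Originally the project takes 19 days.
With Z inserted, Catering now waits for max(Reviews, Z).
New critical path: Reviews→Z→Catering→AVSetup = 9+3+5+5 = 22 ⇒ 22 days.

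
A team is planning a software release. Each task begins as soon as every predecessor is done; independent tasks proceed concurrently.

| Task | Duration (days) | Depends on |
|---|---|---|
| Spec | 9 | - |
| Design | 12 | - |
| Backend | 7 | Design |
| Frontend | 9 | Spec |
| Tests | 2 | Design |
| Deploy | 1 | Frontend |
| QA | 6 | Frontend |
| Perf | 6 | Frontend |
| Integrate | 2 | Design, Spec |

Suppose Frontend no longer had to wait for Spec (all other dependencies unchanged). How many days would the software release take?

Original critical path: Spec→Frontend→QA = 9+9+6 = 24 ⇒ 24 days.
Without Spec→Frontend, Frontend's earliest start moves from 9 to 0.
The longest chain is now Design→Backend = 12+7 = 19, so the software release takes 19 days.

19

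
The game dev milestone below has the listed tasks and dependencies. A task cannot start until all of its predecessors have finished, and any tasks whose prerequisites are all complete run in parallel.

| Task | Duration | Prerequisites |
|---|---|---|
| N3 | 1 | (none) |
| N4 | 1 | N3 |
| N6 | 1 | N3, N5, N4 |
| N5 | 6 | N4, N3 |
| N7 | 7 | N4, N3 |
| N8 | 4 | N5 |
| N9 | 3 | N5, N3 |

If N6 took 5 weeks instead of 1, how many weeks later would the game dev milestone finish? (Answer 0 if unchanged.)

1

As given, the longest chain is N3→N4→N5→N8 = 1+1+6+4 = 12, so the finish is 12 weeks.
The longest path through N6 is only 9 weeks, so N6 has float 3.
Now N3→N4→N5→N6 = 1+1+6+5 = 13 is longest, so the finish becomes 13 weeks.
Change in finish: 13 − 12 = +1 weeks.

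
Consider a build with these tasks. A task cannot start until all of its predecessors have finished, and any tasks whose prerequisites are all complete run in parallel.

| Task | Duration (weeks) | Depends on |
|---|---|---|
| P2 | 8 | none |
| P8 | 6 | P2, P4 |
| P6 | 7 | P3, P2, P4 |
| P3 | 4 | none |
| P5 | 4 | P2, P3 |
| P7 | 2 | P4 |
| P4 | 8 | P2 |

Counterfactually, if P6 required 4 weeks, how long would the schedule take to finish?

22

The binding path is P2→P4→P6 = 8+8+7 = 23; finish at 23 weeks.
P6 lies on that path, so at 4 weeks the path becomes 20 weeks.
New critical path: P2→P4→P8 = 8+8+6 = 22 ⇒ 22 weeks.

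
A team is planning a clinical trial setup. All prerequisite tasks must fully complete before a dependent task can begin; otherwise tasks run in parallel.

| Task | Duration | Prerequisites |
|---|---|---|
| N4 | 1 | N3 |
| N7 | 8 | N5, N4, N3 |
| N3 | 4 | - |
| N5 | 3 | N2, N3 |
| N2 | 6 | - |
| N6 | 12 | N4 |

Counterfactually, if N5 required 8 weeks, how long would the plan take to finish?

22

Critical path before the change: N2→N5→N7 = 6+3+8 = 17 giving 17 weeks.
Since N5 is critical, the +5 change carries straight to that chain (now 22 weeks).
That remains the longest chain; total 22 weeks.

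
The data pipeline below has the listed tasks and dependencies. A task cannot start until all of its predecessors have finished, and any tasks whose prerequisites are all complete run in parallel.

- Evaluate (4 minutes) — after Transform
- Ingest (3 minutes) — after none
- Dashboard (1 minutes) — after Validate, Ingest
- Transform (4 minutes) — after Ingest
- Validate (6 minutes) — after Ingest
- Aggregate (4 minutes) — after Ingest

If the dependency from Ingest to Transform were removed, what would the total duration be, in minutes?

10

With the dependency in place, Ingest→Transform→Evaluate = 3+4+4 = 11 sets the finish at 11 minutes.
Without Ingest→Transform, Transform's earliest start moves from 3 to 0.
After: Ingest→Validate→Dashboard = 3+6+1 = 10 → 10 minutes.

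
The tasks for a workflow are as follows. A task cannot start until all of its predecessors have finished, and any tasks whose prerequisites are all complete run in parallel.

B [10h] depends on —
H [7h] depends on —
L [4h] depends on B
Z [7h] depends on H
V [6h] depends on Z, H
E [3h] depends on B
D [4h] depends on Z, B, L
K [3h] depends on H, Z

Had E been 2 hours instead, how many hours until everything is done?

Critical path before the change: H→Z→V = 7+7+6 = 20 giving 20 hours.
E is off the critical path — its longest chain is 13 hours, giving 7 of slack.
No other chain overtakes it, so the finish is 20 hours.

20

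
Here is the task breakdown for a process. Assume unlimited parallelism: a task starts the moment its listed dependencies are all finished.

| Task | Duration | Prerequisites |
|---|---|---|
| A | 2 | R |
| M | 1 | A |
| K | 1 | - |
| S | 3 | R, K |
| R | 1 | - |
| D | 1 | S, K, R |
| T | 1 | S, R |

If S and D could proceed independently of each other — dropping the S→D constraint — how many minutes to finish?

With the dependency in place, K→S→D = 1+3+1 = 5 sets the finish at 5 minutes.
Without S→D, D's earliest start moves from 4 to 1.
The longest chain is now K→S→T = 1+3+1 = 5, so the process takes 5 minutes.

5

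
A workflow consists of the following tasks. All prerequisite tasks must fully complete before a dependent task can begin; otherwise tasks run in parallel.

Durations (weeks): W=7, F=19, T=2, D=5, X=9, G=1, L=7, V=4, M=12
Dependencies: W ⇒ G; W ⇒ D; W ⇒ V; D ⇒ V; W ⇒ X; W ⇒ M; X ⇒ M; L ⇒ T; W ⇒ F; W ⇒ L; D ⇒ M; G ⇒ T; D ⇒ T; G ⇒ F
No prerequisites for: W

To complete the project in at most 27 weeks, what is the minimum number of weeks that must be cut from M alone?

Current finish: 28 weeks; target: 27.
M is on every critical path, so each week cut from M cuts the finish by one (this holds down to a finish of 27).
Need 28 − 27 = 1 week off M → M becomes 11 weeks, finish becomes 27.

1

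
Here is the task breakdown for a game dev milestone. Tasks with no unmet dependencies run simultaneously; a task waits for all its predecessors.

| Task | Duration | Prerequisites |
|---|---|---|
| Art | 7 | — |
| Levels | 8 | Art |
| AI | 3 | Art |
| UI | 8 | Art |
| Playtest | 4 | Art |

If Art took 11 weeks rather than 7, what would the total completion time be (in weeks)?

19

Critical path before the change: Art→Levels = 7+8 = 15 giving 15 weeks.
Since Art is critical, the +4 change carries straight to that chain (now 19 weeks).
That remains the longest chain; total 19 weeks.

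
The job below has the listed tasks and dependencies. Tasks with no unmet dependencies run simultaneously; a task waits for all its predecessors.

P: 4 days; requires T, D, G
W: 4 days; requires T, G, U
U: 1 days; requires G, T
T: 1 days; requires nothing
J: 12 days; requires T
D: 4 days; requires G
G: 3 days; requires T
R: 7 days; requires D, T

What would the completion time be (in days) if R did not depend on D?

13

With the dependency in place, T→G→D→R = 1+3+4+7 = 15 sets the finish at 15 days.
Without D→R, R's earliest start moves from 8 to 1.
New critical path: T→J = 1+12 = 13 ⇒ 13 days.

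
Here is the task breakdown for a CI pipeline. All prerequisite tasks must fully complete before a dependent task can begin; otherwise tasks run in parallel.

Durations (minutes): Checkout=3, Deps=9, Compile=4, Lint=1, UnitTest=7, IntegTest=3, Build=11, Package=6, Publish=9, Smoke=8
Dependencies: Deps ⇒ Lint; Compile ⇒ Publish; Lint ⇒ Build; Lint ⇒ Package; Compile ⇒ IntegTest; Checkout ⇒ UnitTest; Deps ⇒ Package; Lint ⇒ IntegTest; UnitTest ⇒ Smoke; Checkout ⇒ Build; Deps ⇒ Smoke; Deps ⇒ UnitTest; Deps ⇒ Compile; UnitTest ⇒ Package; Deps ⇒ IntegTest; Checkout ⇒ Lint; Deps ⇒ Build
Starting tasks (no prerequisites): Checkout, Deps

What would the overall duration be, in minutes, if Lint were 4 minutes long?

24

Baseline: Deps→UnitTest→Smoke = 9+7+8 = 24 → 24 minutes.
Lint is off the critical path — its longest chain is 21 minutes, giving 3 of slack.
New critical path: Deps→Lint→Build = 9+4+11 = 24 ⇒ 24 minutes.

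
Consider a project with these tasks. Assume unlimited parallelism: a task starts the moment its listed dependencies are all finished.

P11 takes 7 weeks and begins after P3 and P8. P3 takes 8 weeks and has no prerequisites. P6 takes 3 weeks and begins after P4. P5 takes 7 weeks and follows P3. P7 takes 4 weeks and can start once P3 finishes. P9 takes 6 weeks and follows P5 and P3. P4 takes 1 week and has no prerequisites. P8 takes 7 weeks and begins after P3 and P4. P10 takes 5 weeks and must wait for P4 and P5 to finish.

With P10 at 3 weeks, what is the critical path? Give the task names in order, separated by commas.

The binding path is P3→P8→P11 = 8+7+7 = 22; finish at 22 weeks.
The longest path through P10 is only 20 weeks, so P10 has float 2.
The critical path is still P3→P8→P11; finish is now 22 weeks.

P3, P8, P11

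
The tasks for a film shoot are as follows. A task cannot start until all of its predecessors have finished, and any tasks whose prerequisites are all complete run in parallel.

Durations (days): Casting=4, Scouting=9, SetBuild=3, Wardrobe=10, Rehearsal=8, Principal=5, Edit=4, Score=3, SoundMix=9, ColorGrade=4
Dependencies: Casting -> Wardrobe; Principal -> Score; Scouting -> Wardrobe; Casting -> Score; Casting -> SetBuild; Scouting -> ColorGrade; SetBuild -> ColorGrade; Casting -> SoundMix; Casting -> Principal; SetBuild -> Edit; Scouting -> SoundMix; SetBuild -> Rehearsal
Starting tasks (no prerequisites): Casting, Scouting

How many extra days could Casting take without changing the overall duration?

Scouting→Wardrobe = 9+10 = 19 sets the makespan at 19 days.
Longest path through Casting: 15 days (earliest finish 4, latest finish 8).
Float = 19 − 15 = 4.

4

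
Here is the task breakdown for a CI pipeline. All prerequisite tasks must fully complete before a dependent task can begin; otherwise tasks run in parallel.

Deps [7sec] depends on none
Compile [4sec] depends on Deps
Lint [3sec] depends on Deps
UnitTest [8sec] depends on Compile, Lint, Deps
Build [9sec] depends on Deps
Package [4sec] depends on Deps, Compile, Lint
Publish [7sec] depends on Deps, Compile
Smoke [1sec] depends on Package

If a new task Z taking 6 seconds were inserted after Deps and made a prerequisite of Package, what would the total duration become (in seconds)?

Originally the job takes 19 seconds.
With Z inserted, Package now waits for max(Deps, Compile, Lint, Z).
New critical path: Deps→Compile→UnitTest = 7+4+8 = 19 ⇒ 19 seconds.

19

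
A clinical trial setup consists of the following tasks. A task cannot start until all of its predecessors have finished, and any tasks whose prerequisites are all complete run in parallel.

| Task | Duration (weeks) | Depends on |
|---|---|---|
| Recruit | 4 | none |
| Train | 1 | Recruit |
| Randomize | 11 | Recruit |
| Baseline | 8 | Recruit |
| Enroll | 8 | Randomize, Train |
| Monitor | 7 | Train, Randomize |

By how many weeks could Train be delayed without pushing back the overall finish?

10

Recruit→Randomize→Enroll = 4+11+8 = 23 sets the makespan at 23 weeks.
Longest path through Train: 13 weeks (earliest finish 5, latest finish 15).
Slack of Train = 14 − 4 = 10 weeks.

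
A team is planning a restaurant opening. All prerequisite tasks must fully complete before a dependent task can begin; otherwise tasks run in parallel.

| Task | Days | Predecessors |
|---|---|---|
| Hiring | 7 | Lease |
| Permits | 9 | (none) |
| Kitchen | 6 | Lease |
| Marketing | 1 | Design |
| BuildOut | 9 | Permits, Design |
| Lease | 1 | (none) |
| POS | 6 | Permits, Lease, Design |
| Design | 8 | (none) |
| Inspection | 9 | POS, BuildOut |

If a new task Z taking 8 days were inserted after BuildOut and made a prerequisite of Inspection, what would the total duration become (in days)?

Originally the restaurant opening takes 27 days.
With Z inserted, Inspection now waits for max(POS, BuildOut, Z).
New critical path: Permits→BuildOut→Z→Inspection = 9+9+8+9 = 35 ⇒ 35 days.

35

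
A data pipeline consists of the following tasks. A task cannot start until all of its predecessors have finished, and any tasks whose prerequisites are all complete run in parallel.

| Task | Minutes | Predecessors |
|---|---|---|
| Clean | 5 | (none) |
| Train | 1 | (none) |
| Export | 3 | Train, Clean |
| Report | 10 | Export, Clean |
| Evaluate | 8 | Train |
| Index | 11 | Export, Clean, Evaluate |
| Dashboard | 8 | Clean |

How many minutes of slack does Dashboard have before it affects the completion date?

The longest chain is Train→Evaluate→Index = 1+8+11 = 20; overall finish 20 minutes.
Longest path through Dashboard: 13 minutes (earliest finish 13, latest finish 20).
So Dashboard can slip 20 − 13 = 7 minutes.

7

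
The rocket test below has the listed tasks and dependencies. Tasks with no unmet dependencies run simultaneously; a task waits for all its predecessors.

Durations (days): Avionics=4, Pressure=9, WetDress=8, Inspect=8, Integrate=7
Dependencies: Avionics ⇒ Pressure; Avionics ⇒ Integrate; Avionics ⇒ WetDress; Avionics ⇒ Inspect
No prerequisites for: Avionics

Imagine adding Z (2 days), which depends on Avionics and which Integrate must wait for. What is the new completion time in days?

13

Originally the rocket test takes 13 days.
With Z inserted, Integrate now waits for max(Avionics, Z).
New critical path: Avionics→Z→Integrate = 4+2+7 = 13 ⇒ 13 days.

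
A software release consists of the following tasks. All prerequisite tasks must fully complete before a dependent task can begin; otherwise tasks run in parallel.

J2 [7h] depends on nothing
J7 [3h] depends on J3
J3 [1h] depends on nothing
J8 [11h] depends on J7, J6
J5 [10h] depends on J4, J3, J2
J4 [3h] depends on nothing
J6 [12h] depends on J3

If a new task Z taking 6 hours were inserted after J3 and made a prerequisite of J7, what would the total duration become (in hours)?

24

Originally the schedule takes 24 hours.
With Z inserted, J7 now waits for max(J3, Z).
New critical path: J3→J6→J8 = 1+12+11 = 24 ⇒ 24 hours.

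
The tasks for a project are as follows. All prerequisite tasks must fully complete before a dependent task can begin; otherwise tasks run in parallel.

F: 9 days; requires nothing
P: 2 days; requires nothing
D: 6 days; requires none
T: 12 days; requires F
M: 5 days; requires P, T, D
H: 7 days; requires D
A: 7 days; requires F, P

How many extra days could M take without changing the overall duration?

0

F→T→M = 9+12+5 = 26 sets the makespan at 26 days.
The longest chain containing M totals 26 days.
Float = 26 − 26 = 0.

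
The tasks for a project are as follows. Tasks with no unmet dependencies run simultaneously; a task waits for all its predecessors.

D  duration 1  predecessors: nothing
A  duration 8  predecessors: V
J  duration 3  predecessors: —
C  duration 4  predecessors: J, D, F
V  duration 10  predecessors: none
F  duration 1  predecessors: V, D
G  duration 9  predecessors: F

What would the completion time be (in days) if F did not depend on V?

Before: longest chain V→F→G = 10+1+9 = 20, finish 20.
Without V→F, F's earliest start moves from 10 to 1.
After: V→A = 10+8 = 18 → 18 days.

18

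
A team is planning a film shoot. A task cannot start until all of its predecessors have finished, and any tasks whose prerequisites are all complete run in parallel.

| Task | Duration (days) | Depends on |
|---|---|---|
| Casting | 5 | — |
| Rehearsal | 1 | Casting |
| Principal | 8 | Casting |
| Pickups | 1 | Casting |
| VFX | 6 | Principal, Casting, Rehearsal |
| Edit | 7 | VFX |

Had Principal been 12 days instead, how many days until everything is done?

Actual critical path: Casting→Principal→VFX→Edit = 5+8+6+7 = 26 ⇒ 26 days.
Principal lies on that path, so at 12 days the path becomes 30 days.
The critical path is still Casting→Principal→VFX→Edit; finish is now 30 days.

30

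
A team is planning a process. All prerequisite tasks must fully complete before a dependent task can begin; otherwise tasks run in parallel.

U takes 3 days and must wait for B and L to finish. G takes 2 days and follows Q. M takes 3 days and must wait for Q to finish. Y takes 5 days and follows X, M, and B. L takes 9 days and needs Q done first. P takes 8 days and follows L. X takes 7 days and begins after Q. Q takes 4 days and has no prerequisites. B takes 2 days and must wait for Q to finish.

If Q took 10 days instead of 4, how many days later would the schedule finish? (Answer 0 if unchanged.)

As given, the longest chain is Q→L→P = 4+9+8 = 21, so the finish is 21 days.
Since Q is critical, the +6 change carries straight to that chain (now 27 days).
No other chain overtakes it, so the finish is 27 days.
Change in finish: 27 − 21 = +6 days.

6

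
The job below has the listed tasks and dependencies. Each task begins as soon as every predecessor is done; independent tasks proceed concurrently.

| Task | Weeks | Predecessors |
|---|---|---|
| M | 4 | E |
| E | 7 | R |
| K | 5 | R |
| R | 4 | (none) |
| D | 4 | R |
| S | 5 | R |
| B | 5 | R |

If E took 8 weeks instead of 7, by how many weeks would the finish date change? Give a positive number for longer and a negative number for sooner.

1

As given, the longest chain is R→E→M = 4+7+4 = 15, so the finish is 15 weeks.
E is on the critical path; changing it to 8 makes that path 16 weeks.
No other chain overtakes it, so the finish is 16 weeks.
Change in finish: 16 − 15 = +1 weeks.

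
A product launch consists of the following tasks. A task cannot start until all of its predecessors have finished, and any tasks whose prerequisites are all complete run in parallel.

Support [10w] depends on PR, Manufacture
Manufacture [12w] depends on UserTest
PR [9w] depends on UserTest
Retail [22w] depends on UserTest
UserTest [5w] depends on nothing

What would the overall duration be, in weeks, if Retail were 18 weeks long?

Baseline: UserTest→Retail = 5+22 = 27 → 27 weeks.
Since Retail is critical, the -4 change carries straight to that chain (now 23 weeks).
New critical path: UserTest→Manufacture→Support = 5+12+10 = 27 ⇒ 27 weeks.

27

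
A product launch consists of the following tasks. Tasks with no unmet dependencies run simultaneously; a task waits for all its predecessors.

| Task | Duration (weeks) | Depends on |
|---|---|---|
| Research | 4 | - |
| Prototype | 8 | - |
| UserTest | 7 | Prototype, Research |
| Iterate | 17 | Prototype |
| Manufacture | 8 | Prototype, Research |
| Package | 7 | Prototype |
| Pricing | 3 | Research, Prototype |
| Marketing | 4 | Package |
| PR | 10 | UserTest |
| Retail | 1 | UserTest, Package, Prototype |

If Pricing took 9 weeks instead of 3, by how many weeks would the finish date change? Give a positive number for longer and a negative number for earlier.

Actual critical path: Prototype→UserTest→PR = 8+7+10 = 25 ⇒ 25 weeks.
Pricing has 14 weeks of float (longest path through it is 11).
The critical path is still Prototype→UserTest→PR; finish is now 25 weeks.
Change in finish: 25 − 25 = +0 weeks.

0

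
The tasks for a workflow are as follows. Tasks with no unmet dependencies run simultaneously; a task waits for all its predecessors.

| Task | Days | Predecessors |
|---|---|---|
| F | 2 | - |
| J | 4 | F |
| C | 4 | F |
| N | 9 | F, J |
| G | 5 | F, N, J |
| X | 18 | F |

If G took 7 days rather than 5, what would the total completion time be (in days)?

22

The binding path is F→J→N→G = 2+4+9+5 = 20; finish at 20 days.
Since G is critical, the +2 change carries straight to that chain (now 22 days).
That remains the longest chain; total 22 days.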